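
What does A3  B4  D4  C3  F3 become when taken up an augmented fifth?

E#4 F##5 A#4 G#3 C#4

An augmented fifth up from A3 gives E#4.
B4 up an augmented fifth is F##5.
D4: a fifth up reaches A, and 8 semitones makes it A#4.
An augmented fifth up from C3 gives G#3.
An augmented fifth up from F3 gives C#4.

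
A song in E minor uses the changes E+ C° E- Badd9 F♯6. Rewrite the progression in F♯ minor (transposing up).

F#+ D° F#- C#add9 G#6

E minor up to F♯ minor is a major second; each chord root moves by that interval while the quality stays the same.
E+: root E up a major second → F#, giving F#+.
C°: root C up a major second → D, giving D°.
E-: root E up a major second → F#, giving F#-.
Badd9: root B up a major second → C#, giving C#add9.
F♯6: root F♯ up a major second → G#, giving G#6.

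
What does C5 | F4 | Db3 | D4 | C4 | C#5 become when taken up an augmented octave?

C#6 F#5 D4 D#5 C#5 C##6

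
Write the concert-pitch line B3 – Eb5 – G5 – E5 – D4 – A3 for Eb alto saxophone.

G#4 C6 E6 C#6 B4 F#4

The Eb alto saxophone sounds a major sixth below written, so the written part must be a major sixth above concert — transpose each note up.
B3 gives G#4
Eb5 gives C6
G5 gives E6
E5 gives C#6
D4 gives B4
A3 gives F#4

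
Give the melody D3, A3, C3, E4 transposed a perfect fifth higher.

A3 E4 G3 B4

D3 up a perfect fifth is A3.
A3 up a perfect fifth is E4.
C3 up a perfect fifth is G3.
A perfect fifth up from E4 gives B4.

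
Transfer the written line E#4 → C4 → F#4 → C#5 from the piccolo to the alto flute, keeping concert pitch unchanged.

A#5 F5 B5 F#6

First find concert pitch: the piccolo sounds a perfect octave above written, so E#4 C4 F#4 C#5 sounds E#5 C5 F#5 C#6.
Then write for alto flute: it sounds a perfect fourth below written, so the part must be a perfect fourth above concert.
E#5 → A#5
C5 → F5
F#5 → B5
C#6 → F#6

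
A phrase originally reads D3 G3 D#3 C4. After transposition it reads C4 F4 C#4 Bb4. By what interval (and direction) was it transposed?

From D3 to C4 is 7 letter names — a seventh of some quality.
D3 to C4 is 10 semitones, which makes it a minor seventh; the second version is higher, so the direction is up.
Checking another pair — C4 → Bb4 — gives the same interval.

up a minor seventh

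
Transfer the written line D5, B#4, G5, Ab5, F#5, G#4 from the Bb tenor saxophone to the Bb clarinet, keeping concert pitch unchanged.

D4 B#3 G4 Ab4 F#4 G#3

First find concert pitch: the Bb tenor saxophone sounds a major ninth below written, so D5 B#4 G5 Ab5 F#5 G#4 sounds C4 A#3 F4 Gb4 E4 F#3.
Then write for Bb clarinet: it sounds a major second below written, so the part must be a major second above concert.
C4 → D4
A#3 → B#3
F4 → G4
Gb4 → Ab4
E4 → F#4
F#3 → G#3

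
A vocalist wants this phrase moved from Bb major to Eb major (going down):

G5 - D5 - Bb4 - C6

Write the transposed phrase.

C5 G4 Eb4 F5

From Bb down to Eb is a perfect fifth; apply that to each pitch.
G5 → C5
D5 → G4
Bb4 → Eb4
C6 → F5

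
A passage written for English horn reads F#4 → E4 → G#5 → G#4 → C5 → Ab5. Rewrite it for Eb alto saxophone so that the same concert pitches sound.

G#4 F#4 A#5 A#4 D5 Bb5

First find concert pitch: the English horn sounds a perfect fifth below written, so F#4 E4 G#5 G#4 C5 Ab5 sounds B3 A3 C#5 C#4 F4 Db5.
Then write for Eb alto saxophone: it sounds a major sixth below written, so the part must be a major sixth above concert.
B3 → G#4
A3 → F#4
C#5 → A#5
C#4 → A#4
F4 → D5
Db5 → Bb5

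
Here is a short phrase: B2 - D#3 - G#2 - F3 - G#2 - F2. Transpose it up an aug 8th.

An augmented octave up from B2 gives B#3.
An augmented octave up from D#3 gives D##4.
G#2 up an augmented octave is G##3.
F3 up an augmented octave is F#4.
An augmented octave up from G#2 gives G##3.
An augmented octave up from F2 gives F#3.

B#3 D##4 G##3 F#4 G##3 F#3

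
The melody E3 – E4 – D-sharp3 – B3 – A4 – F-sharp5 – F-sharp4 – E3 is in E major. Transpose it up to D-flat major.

Db4 Db5 C4 Ab4 Gb5 Eb6 Eb5 Db4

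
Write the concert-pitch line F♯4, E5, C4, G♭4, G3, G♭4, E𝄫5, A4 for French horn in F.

The French horn in F sounds a perfect fifth below written, so the written part must be a perfect fifth above concert — transpose each note up.
F#4 becomes C#5
E5 becomes B5
C4 becomes G4
Gb4 becomes Db5
G3 becomes D4
Gb4 becomes Db5
Ebb5 becomes Bbb5
A4 becomes E5

C#5 B5 G4 Db5 D4 Db5 Bbb5 E5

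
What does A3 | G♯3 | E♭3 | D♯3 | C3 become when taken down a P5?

D3 C#3 Ab2 G#2 F2

A3: a fifth down reaches D, and 7 semitones makes it D3.
G#3: a fifth down reaches C, and 7 semitones makes it C#3.
A perfect fifth down from Eb3 gives Ab2.
D#3: a fifth down reaches G, and 7 semitones makes it G#2.
A perfect fifth down from C3 gives F2.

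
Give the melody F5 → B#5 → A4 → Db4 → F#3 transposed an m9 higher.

F5 becomes Gb6
B#5 becomes C#7
A4 becomes Bb5
Db4 becomes Ebb5
F#3 becomes G4

Gb6 C#7 Bb5 Ebb5 G4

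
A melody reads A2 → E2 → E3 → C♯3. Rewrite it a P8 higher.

A3 E3 E4 C#4

A2 -> A3
E2 -> E3
E3 -> E4
C#3 -> C#4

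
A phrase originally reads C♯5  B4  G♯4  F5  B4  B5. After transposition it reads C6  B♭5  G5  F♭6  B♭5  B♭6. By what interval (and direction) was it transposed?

up a diminished octave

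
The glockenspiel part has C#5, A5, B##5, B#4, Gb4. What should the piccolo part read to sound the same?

C#6 A6 B##6 B#5 Gb5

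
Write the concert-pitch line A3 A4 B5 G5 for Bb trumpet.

The Bb trumpet sounds a major second below written, so the written part must be a major second above concert — transpose each note up.
A3 becomes B3
A4 becomes B4
B5 becomes C#6
G5 becomes A5

B3 B4 C#6 A5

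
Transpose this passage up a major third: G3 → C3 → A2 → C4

B3 E3 C#3 E4

A major third up from G3 gives B3.
C3: a third up reaches E, and 4 semitones makes it E3.
A2: a third up reaches C, and 4 semitones makes it C#3.
C4: a third up reaches E, and 4 semitones makes it E4.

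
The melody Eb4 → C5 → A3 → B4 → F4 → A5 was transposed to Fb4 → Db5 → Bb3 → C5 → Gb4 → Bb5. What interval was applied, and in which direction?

up a minor second

Take the first pair: Eb4 → Fb4. E to F spans 2 letter names, so the interval is some kind of second.
Eb4 to Fb4 is 1 semitone, which makes it a minor second; the second version is higher, so the direction is up.
Checking another pair — A5 → Bb5 — gives the same interval.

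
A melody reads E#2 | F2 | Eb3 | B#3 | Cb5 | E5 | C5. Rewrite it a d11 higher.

E#2 → A3
F2 → Bbb3
Eb3 → Abb4
B#3 → E5
Cb5 → Fbb6
E5 → Ab6
C5 → Fb6

A3 Bbb3 Abb4 E5 Fbb6 Ab6 Fb6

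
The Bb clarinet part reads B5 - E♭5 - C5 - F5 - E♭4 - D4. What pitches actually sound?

The Bb clarinet sounds a major second below written, so transpose each written note down a major second.
B5 gives A5
Eb5 gives Db5
C5 gives Bb4
F5 gives Eb5
Eb4 gives Db4
D4 gives C4

A5 Db5 Bb4 Eb5 Db4 C4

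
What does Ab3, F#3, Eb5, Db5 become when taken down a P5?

Ab3: a fifth down reaches D, and 7 semitones makes it Db3.
F#3: a fifth down reaches B, and 7 semitones makes it B2.
Eb5 down a perfect fifth is Ab4.
A perfect fifth down from Db5 gives Gb4.

Db3 B2 Ab4 Gb4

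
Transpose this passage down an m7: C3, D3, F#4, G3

C3 → D2
D3 → E2
F#4 → G#3
G3 → A2

D2 E2 G#3 A2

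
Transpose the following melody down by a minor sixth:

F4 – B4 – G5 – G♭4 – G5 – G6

A3 D#4 B4 Bb3 B4 B5

F4 down a minor sixth is A3.
A minor sixth down from B4 gives D#4.
G5 down a minor sixth is B4.
Gb4: a sixth down reaches B, and 8 semitones makes it Bb3.
G5: a sixth down reaches B, and 8 semitones makes it B4.
A minor sixth down from G6 gives B5.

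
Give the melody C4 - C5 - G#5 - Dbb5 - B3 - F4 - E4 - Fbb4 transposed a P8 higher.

C4: an octave up reaches C, and 12 semitones makes it C5.
A perfect octave up from C5 gives C6.
G#5 up a perfect octave is G#6.
Dbb5: an octave up reaches D, and 12 semitones makes it Dbb6.
B3 up a perfect octave is B4.
F4: an octave up reaches F, and 12 semitones makes it F5.
E4: an octave up reaches E, and 12 semitones makes it E5.
Fbb4 up a perfect octave is Fbb5.

C5 C6 G#6 Dbb6 B4 F5 E5 Fbb5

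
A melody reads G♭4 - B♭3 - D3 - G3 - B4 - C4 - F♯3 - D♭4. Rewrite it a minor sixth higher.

Ebb5 Gb4 Bb3 Eb4 G5 Ab4 D4 Bbb4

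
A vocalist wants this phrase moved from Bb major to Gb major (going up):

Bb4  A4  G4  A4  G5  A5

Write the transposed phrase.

Gb5 F5 Eb5 F5 Eb6 F6

From Bb up to Gb is a minor sixth; apply that to each pitch.
Bb4 gives Gb5
A4 gives F5
G4 gives Eb5
A4 gives F5
G5 gives Eb6
A5 gives F6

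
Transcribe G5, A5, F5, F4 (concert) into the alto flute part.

C6 D6 Bb5 Bb4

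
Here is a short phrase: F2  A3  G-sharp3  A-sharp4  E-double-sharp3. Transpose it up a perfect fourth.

Bb2 D4 C#4 D#5 A##3

F2 up a perfect fourth is Bb2.
A3 up a perfect fourth is D4.
A perfect fourth up from G#3 gives C#4.
A perfect fourth up from A#4 gives D#5.
E##3: a fourth up reaches A, and 5 semitones makes it A##3.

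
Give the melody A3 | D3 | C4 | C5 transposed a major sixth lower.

C3 F2 Eb3 Eb4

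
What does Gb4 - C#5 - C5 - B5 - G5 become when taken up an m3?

Bbb4 E5 Eb5 D6 Bb5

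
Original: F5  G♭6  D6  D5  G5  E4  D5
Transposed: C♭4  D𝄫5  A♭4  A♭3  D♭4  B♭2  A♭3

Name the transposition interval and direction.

down an augmented eleventh

From F5 to Cb4 is 11 letter names — an eleventh of some quality.
Cb4 to F5 is 18 semitones, which makes it an augmented eleventh; the second version is lower, so the direction is down.
Checking another pair — D5 → Ab3 — gives the same interval.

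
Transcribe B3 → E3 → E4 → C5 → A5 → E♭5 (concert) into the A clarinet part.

D4 G3 G4 Eb5 C6 Gb5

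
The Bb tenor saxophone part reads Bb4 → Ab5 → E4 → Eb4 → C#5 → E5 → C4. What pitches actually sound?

Ab3 Gb4 D3 Db3 B3 D4 Bb2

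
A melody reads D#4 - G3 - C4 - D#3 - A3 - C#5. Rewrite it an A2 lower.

C4 Fb3 Bbb3 C3 Gb3 Bb4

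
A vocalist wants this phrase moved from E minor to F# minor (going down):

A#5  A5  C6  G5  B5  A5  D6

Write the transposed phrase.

B#4 B4 D5 A4 C#5 B4 E5

From E down to F# is a minor seventh; apply that to each pitch.
A#5 gives B#4
A5 gives B4
C6 gives D5
G5 gives A4
B5 gives C#5
A5 gives B4
D6 gives E5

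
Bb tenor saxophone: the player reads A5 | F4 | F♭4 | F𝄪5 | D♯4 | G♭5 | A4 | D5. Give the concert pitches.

The Bb tenor saxophone sounds a major ninth below written, so transpose each written note down a major ninth.
A5 → G4
F4 → Eb3
Fb4 → Ebb3
F##5 → E#4
D#4 → C#3
Gb5 → Fb4
A4 → G3
D5 → C4

G4 Eb3 Ebb3 E#4 C#3 Fb4 G3 C4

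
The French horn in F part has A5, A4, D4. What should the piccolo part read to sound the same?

First find concert pitch: the French horn in F sounds a perfect fifth below written, so A5 A4 D4 sounds D5 D4 G3.
Then write for piccolo: it sounds a perfect octave above written, so the part must be a perfect octave below concert.
D5 → D4
D4 → D3
G3 → G2

D4 D3 G2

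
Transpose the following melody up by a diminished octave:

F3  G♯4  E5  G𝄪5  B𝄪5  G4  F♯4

Fb4 G5 Eb6 G#6 B#6 Gb5 F5

F3 to Fb4
G#4 to G5
E5 to Eb6
G##5 to G#6
B##5 to B#6
G4 to Gb5
F#4 to F5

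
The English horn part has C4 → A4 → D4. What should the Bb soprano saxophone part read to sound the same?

G3 E4 A3

First find concert pitch: the English horn sounds a perfect fifth below written, so C4 A4 D4 sounds F3 D4 G3.
Then write for Bb soprano saxophone: it sounds a major second below written, so the part must be a major second above concert.
F3 → G3
D4 → E4
G3 → A3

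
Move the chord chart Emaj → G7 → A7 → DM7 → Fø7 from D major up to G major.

Amaj C7 D7 GM7 Bbø7

D major up to G major is a perfect fourth; each chord root moves by that interval while the quality stays the same.
Emaj: root E up a perfect fourth → A, giving Amaj.
G7: root G up a perfect fourth → C, giving C7.
A7: root A up a perfect fourth → D, giving D7.
DM7: root D up a perfect fourth → G, giving GM7.
Fø7: root F up a perfect fourth → Bb, giving Bbø7.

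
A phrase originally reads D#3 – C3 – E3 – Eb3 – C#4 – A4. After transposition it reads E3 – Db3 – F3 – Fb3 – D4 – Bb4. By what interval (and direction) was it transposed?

up a minor second

Take the first pair: D#3 → E3. D to E spans 2 letter names, so the interval is some kind of second.
D#3 to E3 is 1 semitone, which makes it a minor second; the second version is higher, so the direction is up.
Checking another pair — A4 → Bb4 — gives the same interval.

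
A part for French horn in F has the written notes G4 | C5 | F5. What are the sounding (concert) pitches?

C4 F4 Bb4

The French horn in F sounds a perfect fifth below written, so transpose each written note down a perfect fifth.
G4 → C4
C5 → F4
F5 → Bb4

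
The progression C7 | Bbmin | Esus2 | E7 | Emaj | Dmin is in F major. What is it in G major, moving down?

D7 Cmin F#sus2 F#7 F#maj Emin

F major down to G major is a minor seventh; each chord root moves by that interval while the quality stays the same.
C7: root C down a minor seventh → D, giving D7.
Bbmin: root Bb down a minor seventh → C, giving Cmin.
Esus2: root E down a minor seventh → F#, giving F#sus2.
E7: root E down a minor seventh → F#, giving F#7.
Emaj: root E down a minor seventh → F#, giving F#maj.
Dmin: root D down a minor seventh → E, giving Emin.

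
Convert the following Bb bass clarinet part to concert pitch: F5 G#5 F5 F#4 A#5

Eb4 F#4 Eb4 E3 G#4

The Bb bass clarinet sounds a major ninth below written, so transpose each written note down a major ninth.
F5 → Eb4
G#5 → F#4
F5 → Eb4
F#4 → E3
A#5 → G#4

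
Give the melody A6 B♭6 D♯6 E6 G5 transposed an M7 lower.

A6 gives Bb5
Bb6 gives Cb6
D#6 gives E5
E6 gives F5
G5 gives Ab4

Bb5 Cb6 E5 F5 Ab4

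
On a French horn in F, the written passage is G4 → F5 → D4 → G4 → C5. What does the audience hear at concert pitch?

C4 Bb4 G3 C4 F4

Written C4 on the French horn in F sounds as F3, a perfect fifth lower; apply that shift to every note.
G4 to C4
F5 to Bb4
D4 to G3
G4 to C4
C5 to F4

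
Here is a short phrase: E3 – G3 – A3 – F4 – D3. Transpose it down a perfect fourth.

B2 D3 E3 C4 A2

E3 down a perfect fourth is B2.
G3: a fourth down reaches D, and 5 semitones makes it D3.
A3: a fourth down reaches E, and 5 semitones makes it E3.
A perfect fourth down from F4 gives C4.
A perfect fourth down from D3 gives A2.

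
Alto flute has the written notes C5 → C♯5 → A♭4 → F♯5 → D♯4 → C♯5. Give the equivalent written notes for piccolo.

First find concert pitch: the alto flute sounds a perfect fourth below written, so C5 C♯5 A♭4 F♯5 D♯4 C♯5 sounds G4 G#4 Eb4 C#5 A#3 G#4.
Then write for piccolo: it sounds a perfect octave above written, so the part must be a perfect octave below concert.
G4 → G3
G#4 → G#3
Eb4 → Eb3
C#5 → C#4
A#3 → A#2
G#4 → G#3

G3 G#3 Eb3 C#4 A#2 G#3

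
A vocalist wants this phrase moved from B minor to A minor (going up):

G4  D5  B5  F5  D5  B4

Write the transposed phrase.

B minor to A minor up is a minor seventh, so every note moves up by that interval.
G4 to F5
D5 to C6
B5 to A6
F5 to Eb6
D5 to C6
B4 to A5

F5 C6 A6 Eb6 C6 A5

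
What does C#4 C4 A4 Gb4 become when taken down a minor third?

A#3 A3 F#4 Eb4

C#4 down a minor third is A#3.
A minor third down from C4 gives A3.
A minor third down from A4 gives F#4.
Gb4: a third down reaches E, and 3 semitones makes it Eb4.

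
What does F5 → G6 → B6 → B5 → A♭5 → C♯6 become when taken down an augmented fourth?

F5 down an augmented fourth is Cb5.
G6: a fourth down reaches D, and 6 semitones makes it Db6.
B6: a fourth down reaches F, and 6 semitones makes it F6.
B5: a fourth down reaches F, and 6 semitones makes it F5.
Ab5: a fourth down reaches E, and 6 semitones makes it Ebb5.
C#6 down an augmented fourth is G5.

Cb5 Db6 F6 F5 Ebb5 G5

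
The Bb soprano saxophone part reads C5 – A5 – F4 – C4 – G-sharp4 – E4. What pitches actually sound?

Bb4 G5 Eb4 Bb3 F#4 D4

Written C4 on the Bb soprano saxophone sounds as Bb3, a major second lower; apply that shift to every note.
C5 → Bb4
A5 → G5
F4 → Eb4
C4 → Bb3
G#4 → F#4
E4 → D4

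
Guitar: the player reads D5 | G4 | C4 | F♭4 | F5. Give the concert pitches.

D4 G3 C3 Fb3 F4

Written C4 on the guitar sounds as C3, a perfect octave lower; apply that shift to every note.
D5 gives D4
G4 gives G3
C4 gives C3
Fb4 gives Fb3
F5 gives F4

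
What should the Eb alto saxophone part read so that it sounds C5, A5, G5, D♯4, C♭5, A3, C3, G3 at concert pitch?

Written C4 sounds as Eb3 on the Eb alto saxophone, so concert pitches are written a major sixth up.
C5 -> A5
A5 -> F#6
G5 -> E6
D#4 -> B#4
Cb5 -> Ab5
A3 -> F#4
C3 -> A3
G3 -> E4

A5 F#6 E6 B#4 Ab5 F#4 A3 E4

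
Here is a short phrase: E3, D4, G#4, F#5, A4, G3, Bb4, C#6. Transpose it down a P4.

E3 → B2
D4 → A3
G#4 → D#4
F#5 → C#5
A4 → E4
G3 → D3
Bb4 → F4
C#6 → G#5

B2 A3 D#4 C#5 E4 D3 F4 G#5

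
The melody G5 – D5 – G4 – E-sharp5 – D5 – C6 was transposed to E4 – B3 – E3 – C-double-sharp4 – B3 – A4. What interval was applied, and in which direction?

down a minor tenth

Take the first pair: G5 → E4. G to E spans 10 letter names, so the interval is some kind of tenth.
E4 to G5 is 15 semitones, which makes it a minor tenth; the second version is lower, so the direction is down.
Checking another pair — C6 → A4 — gives the same interval.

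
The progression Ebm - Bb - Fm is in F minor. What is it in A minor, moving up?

Gm D Am

F minor up to A minor is a major third; each chord root moves by that interval while the quality stays the same.
Ebm: root Eb up a major third → G, giving Gm.
Bb: root Bb up a major third → D, giving D.
Fm: root F up a major third → A, giving Am.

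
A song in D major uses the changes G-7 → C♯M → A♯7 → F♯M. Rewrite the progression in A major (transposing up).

D-7 G#M E#7 C#M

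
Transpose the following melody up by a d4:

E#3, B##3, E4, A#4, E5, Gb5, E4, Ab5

E#3 → A3
B##3 → E#4
E4 → Ab4
A#4 → D5
E5 → Ab5
Gb5 → Cbb6
E4 → Ab4
Ab5 → Dbb6

A3 E#4 Ab4 D5 Ab5 Cbb6 Ab4 Dbb6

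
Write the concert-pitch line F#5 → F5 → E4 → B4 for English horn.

C#6 C6 B4 F#5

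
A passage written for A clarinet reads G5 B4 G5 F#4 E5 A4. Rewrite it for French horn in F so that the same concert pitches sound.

First find concert pitch: the A clarinet sounds a minor third below written, so G5 B4 G5 F#4 E5 A4 sounds E5 G#4 E5 D#4 C#5 F#4.
Then write for French horn in F: it sounds a perfect fifth below written, so the part must be a perfect fifth above concert.
E5 → B5
G#4 → D#5
E5 → B5
D#4 → A#4
C#5 → G#5
F#4 → C#5

B5 D#5 B5 A#4 G#5 C#5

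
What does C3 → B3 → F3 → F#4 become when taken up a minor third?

Eb3 D4 Ab3 A4

C3 gives Eb3
B3 gives D4
F3 gives Ab3
F#4 gives A4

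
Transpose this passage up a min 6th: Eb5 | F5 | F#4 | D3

Cb6 Db6 D5 Bb3

Eb5 to Cb6
F5 to Db6
F#4 to D5
D3 to Bb3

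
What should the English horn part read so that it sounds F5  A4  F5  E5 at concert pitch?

The English horn sounds a perfect fifth below written, so the written part must be a perfect fifth above concert — transpose each note up.
F5 → C6
A4 → E5
F5 → C6
E5 → B5

C6 E5 C6 B5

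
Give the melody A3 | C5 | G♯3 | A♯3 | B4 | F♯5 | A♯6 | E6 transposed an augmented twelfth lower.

Db2 Fb3 C2 D2 Eb3 Bb3 D5 Ab4

A3: a twelfth down reaches D, and 20 semitones makes it Db2.
C5: a twelfth down reaches F, and 20 semitones makes it Fb3.
G#3: a twelfth down reaches C, and 20 semitones makes it C2.
A#3: a twelfth down reaches D, and 20 semitones makes it D2.
An augmented twelfth down from B4 gives Eb3.
An augmented twelfth down from F#5 gives Bb3.
A#6: a twelfth down reaches D, and 20 semitones makes it D5.
E6: a twelfth down reaches A, and 20 semitones makes it Ab4.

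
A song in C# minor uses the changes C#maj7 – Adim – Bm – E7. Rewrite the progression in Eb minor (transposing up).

Ebmaj7 Cbdim Dbm Gb7

C# minor up to Eb minor is a diminished third; each chord root moves by that interval while the quality stays the same.
C#maj7: root C# up a diminished third → Eb, giving Ebmaj7.
Adim: root A up a diminished third → Cb, giving Cbdim.
Bm: root B up a diminished third → Db, giving Dbm.
E7: root E up a diminished third → Gb, giving Gb7.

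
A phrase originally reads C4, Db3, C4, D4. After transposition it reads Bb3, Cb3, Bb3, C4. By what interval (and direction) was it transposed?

down a major second

Take the first pair: C4 → Bb3. C to B spans 2 letter names, so the interval is some kind of second.
Bb3 to C4 is 2 semitones, which makes it a major second; the second version is lower, so the direction is down.
Checking another pair — D4 → C4 — gives the same interval.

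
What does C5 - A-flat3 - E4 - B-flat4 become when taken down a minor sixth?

E4 C3 G#3 D4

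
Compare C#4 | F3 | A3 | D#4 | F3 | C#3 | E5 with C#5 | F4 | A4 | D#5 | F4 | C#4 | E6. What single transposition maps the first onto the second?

From C#4 to C#5 is 8 letter names — an octave of some quality.
C#4 to C#5 is 12 semitones, which makes it a perfect octave; the second version is higher, so the direction is up.
Checking another pair — E5 → E6 — gives the same interval.

up a perfect octave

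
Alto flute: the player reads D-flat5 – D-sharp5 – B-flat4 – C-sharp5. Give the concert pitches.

Ab4 A#4 F4 G#4

The alto flute sounds a perfect fourth below written, so transpose each written note down a perfect fourth.
Db5 becomes Ab4
D#5 becomes A#4
Bb4 becomes F4
C#5 becomes G#4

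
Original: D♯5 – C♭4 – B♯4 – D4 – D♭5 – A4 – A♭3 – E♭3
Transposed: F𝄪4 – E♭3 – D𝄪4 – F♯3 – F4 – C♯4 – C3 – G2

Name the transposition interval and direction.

From D#5 to F##4 is 6 letter names — a sixth of some quality.
F##4 to D#5 is 8 semitones, which makes it a minor sixth; the second version is lower, so the direction is down.
Checking another pair — Eb3 → G2 — gives the same interval.

down a minor sixth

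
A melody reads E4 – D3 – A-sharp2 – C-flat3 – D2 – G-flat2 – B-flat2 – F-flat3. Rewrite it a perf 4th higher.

E4 up a perfect fourth is A4.
D3 up a perfect fourth is G3.
A perfect fourth up from A#2 gives D#3.
A perfect fourth up from Cb3 gives Fb3.
D2 up a perfect fourth is G2.
Gb2: a fourth up reaches C, and 5 semitones makes it Cb3.
Bb2 up a perfect fourth is Eb3.
A perfect fourth up from Fb3 gives Bbb3.

A4 G3 D#3 Fb3 G2 Cb3 Eb3 Bbb3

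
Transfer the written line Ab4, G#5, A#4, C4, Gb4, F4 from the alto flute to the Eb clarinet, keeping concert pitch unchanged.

First find concert pitch: the alto flute sounds a perfect fourth below written, so Ab4 G#5 A#4 C4 Gb4 F4 sounds Eb4 D#5 E#4 G3 Db4 C4.
Then write for Eb clarinet: it sounds a minor third above written, so the part must be a minor third below concert.
Eb4 → C4
D#5 → B#4
E#4 → C##4
G3 → E3
Db4 → Bb3
C4 → A3

C4 B#4 C##4 E3 Bb3 A3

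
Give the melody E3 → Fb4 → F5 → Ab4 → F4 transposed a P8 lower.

E3 down a perfect octave is E2.
Fb4: an octave down reaches F, and 12 semitones makes it Fb3.
A perfect octave down from F5 gives F4.
A perfect octave down from Ab4 gives Ab3.
A perfect octave down from F4 gives F3.

E2 Fb3 F4 Ab3 F3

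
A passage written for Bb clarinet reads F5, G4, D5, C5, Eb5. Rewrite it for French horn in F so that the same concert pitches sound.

First find concert pitch: the Bb clarinet sounds a major second below written, so F5 G4 D5 C5 Eb5 sounds Eb5 F4 C5 Bb4 Db5.
Then write for French horn in F: it sounds a perfect fifth below written, so the part must be a perfect fifth above concert.
Eb5 → Bb5
F4 → C5
C5 → G5
Bb4 → F5
Db5 → Ab5

Bb5 C5 G5 F5 Ab5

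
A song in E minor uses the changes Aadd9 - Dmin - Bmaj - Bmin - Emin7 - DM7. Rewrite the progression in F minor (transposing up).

Bbadd9 Ebmin Cmaj Cmin Fmin7 EbM7

E minor up to F minor is a minor second; each chord root moves by that interval while the quality stays the same.
Aadd9: root A up a minor second → Bb, giving Bbadd9.
Dmin: root D up a minor second → Eb, giving Ebmin.
Bmaj: root B up a minor second → C, giving Cmaj.
Bmin: root B up a minor second → C, giving Cmin.
Emin7: root E up a minor second → F, giving Fmin7.
DM7: root D up a minor second → Eb, giving EbM7.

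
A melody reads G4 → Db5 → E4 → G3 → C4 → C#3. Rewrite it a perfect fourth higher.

G4 gives C5
Db5 gives Gb5
E4 gives A4
G3 gives C4
C4 gives F4
C#3 gives F#3

C5 Gb5 A4 C4 F4 F#3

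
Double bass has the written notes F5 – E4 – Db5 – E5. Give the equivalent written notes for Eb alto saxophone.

D5 C#4 Bb4 C#5

First find concert pitch: the double bass sounds a perfect octave below written, so F5 E4 Db5 E5 sounds F4 E3 Db4 E4.
Then write for Eb alto saxophone: it sounds a major sixth below written, so the part must be a major sixth above concert.
F4 → D5
E3 → C#4
Db4 → Bb4
E4 → C#5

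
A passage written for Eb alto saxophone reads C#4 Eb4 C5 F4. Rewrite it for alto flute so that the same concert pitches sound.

A3 Cb4 Ab4 Db4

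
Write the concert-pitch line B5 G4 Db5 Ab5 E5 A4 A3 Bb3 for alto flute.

E6 C5 Gb5 Db6 A5 D5 D4 Eb4

Written C4 sounds as G3 on the alto flute, so concert pitches are written a perfect fourth up.
B5 -> E6
G4 -> C5
Db5 -> Gb5
Ab5 -> Db6
E5 -> A5
A4 -> D5
A3 -> D4
Bb3 -> Eb4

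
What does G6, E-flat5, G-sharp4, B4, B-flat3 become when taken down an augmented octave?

Gb5 Ebb4 G3 Bb3 Bbb2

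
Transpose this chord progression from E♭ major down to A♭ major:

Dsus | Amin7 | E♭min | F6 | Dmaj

E♭ major down to A♭ major is a perfect fifth; each chord root moves by that interval while the quality stays the same.
Dsus: root D down a perfect fifth → G, giving Gsus.
Amin7: root A down a perfect fifth → D, giving Dmin7.
E♭min: root E♭ down a perfect fifth → Ab, giving Abmin.
F6: root F down a perfect fifth → Bb, giving Bb6.
Dmaj: root D down a perfect fifth → G, giving Gmaj.

Gsus Dmin7 Abmin Bb6 Gmaj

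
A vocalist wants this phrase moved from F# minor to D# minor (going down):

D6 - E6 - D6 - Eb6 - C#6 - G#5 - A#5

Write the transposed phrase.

From F# down to D# is a minor third; apply that to each pitch.
D6 → B5
E6 → C#6
D6 → B5
Eb6 → C6
C#6 → A#5
G#5 → E#5
A#5 → F##5

B5 C#6 B5 C6 A#5 E#5 F##5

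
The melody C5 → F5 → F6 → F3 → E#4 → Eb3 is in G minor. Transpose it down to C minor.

F4 Bb4 Bb5 Bb2 A#3 Ab2

From G down to C is a perfect fifth; apply that to each pitch.
C5 to F4
F5 to Bb4
F6 to Bb5
F3 to Bb2
E#4 to A#3
Eb3 to Ab2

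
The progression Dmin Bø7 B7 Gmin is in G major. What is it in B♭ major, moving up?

Fmin Dø7 D7 Bbmin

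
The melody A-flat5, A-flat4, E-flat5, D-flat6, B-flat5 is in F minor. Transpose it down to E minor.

F minor to E minor down is a minor second, so every note moves down by that interval.
Ab5 becomes G5
Ab4 becomes G4
Eb5 becomes D5
Db6 becomes C6
Bb5 becomes A5

G5 G4 D5 C6 A5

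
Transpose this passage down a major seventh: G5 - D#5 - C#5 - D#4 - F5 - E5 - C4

Ab4 E4 D4 E3 Gb4 F4 Db3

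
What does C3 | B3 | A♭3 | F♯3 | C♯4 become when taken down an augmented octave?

C3: an octave down reaches C, and 13 semitones makes it Cb2.
B3 down an augmented octave is Bb2.
Ab3 down an augmented octave is Abb2.
F#3 down an augmented octave is F2.
An augmented octave down from C#4 gives C3.

Cb2 Bb2 Abb2 F2 C3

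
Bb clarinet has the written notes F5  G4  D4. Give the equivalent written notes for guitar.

Eb6 F5 C5

First find concert pitch: the Bb clarinet sounds a major second below written, so F5 G4 D4 sounds Eb5 F4 C4.
Then write for guitar: it sounds a perfect octave below written, so the part must be a perfect octave above concert.
Eb5 → Eb6
F4 → F5
C4 → C5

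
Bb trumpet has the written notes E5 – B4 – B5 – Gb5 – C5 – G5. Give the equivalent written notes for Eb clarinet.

First find concert pitch: the Bb trumpet sounds a major second below written, so E5 B4 B5 Gb5 C5 G5 sounds D5 A4 A5 Fb5 Bb4 F5.
Then write for Eb clarinet: it sounds a minor third above written, so the part must be a minor third below concert.
D5 → B4
A4 → F#4
A5 → F#5
Fb5 → Db5
Bb4 → G4
F5 → D5

B4 F#4 F#5 Db5 G4 D5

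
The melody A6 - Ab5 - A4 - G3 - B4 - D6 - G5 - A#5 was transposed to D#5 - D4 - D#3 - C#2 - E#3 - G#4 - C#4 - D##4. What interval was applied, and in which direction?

Take the first pair: A6 → D#5. A to D spans 12 letter names, so the interval is some kind of twelfth.
D#5 to A6 is 18 semitones, which makes it a diminished twelfth; the second version is lower, so the direction is down.
Checking another pair — A#5 → D##4 — gives the same interval.

down a diminished twelfth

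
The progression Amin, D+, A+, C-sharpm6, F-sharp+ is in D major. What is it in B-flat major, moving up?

D major up to B-flat major is a minor sixth; each chord root moves by that interval while the quality stays the same.
Amin: root A up a minor sixth → F, giving Fmin.
D+: root D up a minor sixth → Bb, giving Bb+.
A+: root A up a minor sixth → F, giving F+.
C-sharpm6: root C-sharp up a minor sixth → A, giving Am6.
F-sharp+: root F-sharp up a minor sixth → D, giving D+.

Fmin Bb+ F+ Am6 D+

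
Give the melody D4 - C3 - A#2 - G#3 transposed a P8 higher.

D5 C4 A#3 G#4

D4 -> D5
C3 -> C4
A#2 -> A#3
G#3 -> G#4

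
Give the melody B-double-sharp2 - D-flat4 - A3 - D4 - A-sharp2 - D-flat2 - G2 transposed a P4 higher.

E##3 Gb4 D4 G4 D#3 Gb2 C3

A perfect fourth up from B##2 gives E##3.
Db4: a fourth up reaches G, and 5 semitones makes it Gb4.
A perfect fourth up from A3 gives D4.
D4: a fourth up reaches G, and 5 semitones makes it G4.
A#2 up a perfect fourth is D#3.
A perfect fourth up from Db2 gives Gb2.
G2: a fourth up reaches C, and 5 semitones makes it C3.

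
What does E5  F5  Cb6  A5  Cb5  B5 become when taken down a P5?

A4 Bb4 Fb5 D5 Fb4 E5

E5 down a perfect fifth is A4.
A perfect fifth down from F5 gives Bb4.
Cb6: a fifth down reaches F, and 7 semitones makes it Fb5.
A5 down a perfect fifth is D5.
Cb5 down a perfect fifth is Fb4.
B5 down a perfect fifth is E5.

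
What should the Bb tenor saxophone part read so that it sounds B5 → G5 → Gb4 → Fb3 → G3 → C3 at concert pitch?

C#7 A6 Ab5 Gb4 A4 D4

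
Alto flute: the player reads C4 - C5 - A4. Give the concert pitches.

The alto flute sounds a perfect fourth below written, so transpose each written note down a perfect fourth.
C4 -> G3
C5 -> G4
A4 -> E4

G3 G4 E4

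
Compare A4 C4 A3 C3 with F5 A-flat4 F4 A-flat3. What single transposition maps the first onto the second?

up a minor sixth

From A4 to F5 is 6 letter names — a sixth of some quality.
A4 to F5 is 8 semitones, which makes it a minor sixth; the second version is higher, so the direction is up.
Checking another pair — C3 → Ab3 — gives the same interval.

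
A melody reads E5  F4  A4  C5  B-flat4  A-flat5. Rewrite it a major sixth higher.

E5: a sixth up reaches C, and 9 semitones makes it C#6.
A major sixth up from F4 gives D5.
A4 up a major sixth is F#5.
A major sixth up from C5 gives A5.
A major sixth up from Bb4 gives G5.
A major sixth up from Ab5 gives F6.

C#6 D5 F#5 A5 G5 F6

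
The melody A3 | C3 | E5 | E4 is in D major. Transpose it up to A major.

From D up to A is a perfect fifth; apply that to each pitch.
A3 → E4
C3 → G3
E5 → B5
E4 → B4

E4 G3 B5 B4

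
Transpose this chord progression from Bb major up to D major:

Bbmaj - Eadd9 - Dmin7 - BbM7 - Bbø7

Dmaj G#add9 F#min7 DM7 Dø7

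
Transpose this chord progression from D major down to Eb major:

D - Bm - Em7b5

D major down to Eb major is a major seventh; each chord root moves by that interval while the quality stays the same.
D: root D down a major seventh → Eb, giving Eb.
Bm: root B down a major seventh → C, giving Cm.
Em7b5: root E down a major seventh → F, giving Fm7b5.

Eb Cm Fm7b5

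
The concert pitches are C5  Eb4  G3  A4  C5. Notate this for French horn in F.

Written C4 sounds as F3 on the French horn in F, so concert pitches are written a perfect fifth up.
C5 → G5
Eb4 → Bb4
G3 → D4
A4 → E5
C5 → G5

G5 Bb4 D4 E5 G5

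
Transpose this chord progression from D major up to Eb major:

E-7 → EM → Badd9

F-7 FM Cadd9

D major up to Eb major is a minor second; each chord root moves by that interval while the quality stays the same.
E-7: root E up a minor second → F, giving F-7.
EM: root E up a minor second → F, giving FM.
Badd9: root B up a minor second → C, giving Cadd9.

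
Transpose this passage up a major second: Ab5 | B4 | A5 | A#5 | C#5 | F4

Bb5 C#5 B5 B#5 D#5 G4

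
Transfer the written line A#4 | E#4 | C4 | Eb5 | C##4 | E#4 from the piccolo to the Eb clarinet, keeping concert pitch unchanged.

First find concert pitch: the piccolo sounds a perfect octave above written, so A#4 E#4 C4 Eb5 C##4 E#4 sounds A#5 E#5 C5 Eb6 C##5 E#5.
Then write for Eb clarinet: it sounds a minor third above written, so the part must be a minor third below concert.
A#5 → F##5
E#5 → C##5
C5 → A4
Eb6 → C6
C##5 → A##4
E#5 → C##5

F##5 C##5 A4 C6 A##4 C##5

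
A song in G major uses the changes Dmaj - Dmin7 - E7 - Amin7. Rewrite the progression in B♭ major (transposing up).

Fmaj Fmin7 G7 Cmin7

G major up to B♭ major is a minor third; each chord root moves by that interval while the quality stays the same.
Dmaj: root D up a minor third → F, giving Fmaj.
Dmin7: root D up a minor third → F, giving Fmin7.
E7: root E up a minor third → G, giving G7.
Amin7: root A up a minor third → C, giving Cmin7.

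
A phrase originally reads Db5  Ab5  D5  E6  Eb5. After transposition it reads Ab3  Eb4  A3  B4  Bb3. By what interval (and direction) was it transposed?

Take the first pair: Db5 → Ab3. D to A spans 11 letter names, so the interval is some kind of eleventh.
Ab3 to Db5 is 17 semitones, which makes it a perfect eleventh; the second version is lower, so the direction is down.
Checking another pair — Eb5 → Bb3 — gives the same interval.

down a perfect eleventh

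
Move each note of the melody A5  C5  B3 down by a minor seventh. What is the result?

A5 to B4
C5 to D4
B3 to C#3

B4 D4 C#3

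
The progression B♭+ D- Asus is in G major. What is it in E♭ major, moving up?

G major up to E♭ major is a minor sixth; each chord root moves by that interval while the quality stays the same.
B♭+: root B♭ up a minor sixth → Gb, giving Gb+.
D-: root D up a minor sixth → Bb, giving Bb-.
Asus: root A up a minor sixth → F, giving Fsus.

Gb+ Bb- Fsus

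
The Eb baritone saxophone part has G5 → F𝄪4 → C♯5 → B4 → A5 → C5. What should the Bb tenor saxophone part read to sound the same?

C5 B#3 F#4 E4 D5 F4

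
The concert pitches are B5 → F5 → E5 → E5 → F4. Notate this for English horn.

Written C4 sounds as F3 on the English horn, so concert pitches are written a perfect fifth up.
B5 to F#6
F5 to C6
E5 to B5
E5 to B5
F4 to C5

F#6 C6 B5 B5 C5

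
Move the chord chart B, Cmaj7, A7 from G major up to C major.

E Fmaj7 D7

G major up to C major is a perfect fourth; each chord root moves by that interval while the quality stays the same.
B: root B up a perfect fourth → E, giving E.
Cmaj7: root C up a perfect fourth → F, giving Fmaj7.
A7: root A up a perfect fourth → D, giving D7.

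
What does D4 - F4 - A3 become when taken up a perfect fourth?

G4 Bb4 D4

D4 → G4
F4 → Bb4
A3 → D4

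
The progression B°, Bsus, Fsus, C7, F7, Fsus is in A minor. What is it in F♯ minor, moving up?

A minor up to F♯ minor is a major sixth; each chord root moves by that interval while the quality stays the same.
B°: root B up a major sixth → G#, giving G#°.
Bsus: root B up a major sixth → G#, giving G#sus.
Fsus: root F up a major sixth → D, giving Dsus.
C7: root C up a major sixth → A, giving A7.
F7: root F up a major sixth → D, giving D7.
Fsus: root F up a major sixth → D, giving Dsus.

G#° G#sus Dsus A7 D7 Dsus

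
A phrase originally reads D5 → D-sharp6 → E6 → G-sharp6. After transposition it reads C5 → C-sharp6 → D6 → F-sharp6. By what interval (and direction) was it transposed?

down a major second

From D5 to C5 is 2 letter names — a second of some quality.
C5 to D5 is 2 semitones, which makes it a major second; the second version is lower, so the direction is down.
Checking another pair — G#6 → F#6 — gives the same interval.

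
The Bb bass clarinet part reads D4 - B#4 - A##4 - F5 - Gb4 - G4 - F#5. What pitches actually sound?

C3 A#3 G##3 Eb4 Fb3 F3 E4

The Bb bass clarinet sounds a major ninth below written, so transpose each written note down a major ninth.
D4 → C3
B#4 → A#3
A##4 → G##3
F5 → Eb4
Gb4 → Fb3
G4 → F3
F#5 → E4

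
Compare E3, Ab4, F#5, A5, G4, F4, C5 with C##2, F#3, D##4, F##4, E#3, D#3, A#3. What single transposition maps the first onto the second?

Take the first pair: E3 → C##2. E to C spans 10 letter names, so the interval is some kind of tenth.
C##2 to E3 is 14 semitones, which makes it a diminished tenth; the second version is lower, so the direction is down.
Checking another pair — C5 → A#3 — gives the same interval.

down a diminished tenth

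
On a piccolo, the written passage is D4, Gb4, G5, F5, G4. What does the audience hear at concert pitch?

The piccolo sounds a perfect octave above written, so transpose each written note up a perfect octave.
D4 → D5
Gb4 → Gb5
G5 → G6
F5 → F6
G4 → G5

D5 Gb5 G6 F6 G5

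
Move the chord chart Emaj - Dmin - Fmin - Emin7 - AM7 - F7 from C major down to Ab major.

Cmaj Bbmin Dbmin Cmin7 FM7 Db7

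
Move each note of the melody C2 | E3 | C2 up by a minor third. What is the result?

Eb2 G3 Eb2

C2 up a minor third is Eb2.
A minor third up from E3 gives G3.
C2 up a minor third is Eb2.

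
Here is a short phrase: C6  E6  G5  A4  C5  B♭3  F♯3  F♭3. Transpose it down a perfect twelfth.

F4 A4 C4 D3 F3 Eb2 B1 Bbb1

C6 -> F4
E6 -> A4
G5 -> C4
A4 -> D3
C5 -> F3
Bb3 -> Eb2
F#3 -> B1
Fb3 -> Bbb1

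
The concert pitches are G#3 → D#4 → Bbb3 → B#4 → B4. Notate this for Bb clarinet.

Written C4 sounds as Bb3 on the Bb clarinet, so concert pitches are written a major second up.
G#3 becomes A#3
D#4 becomes E#4
Bbb3 becomes Cb4
B#4 becomes C##5
B4 becomes C#5

A#3 E#4 Cb4 C##5 C#5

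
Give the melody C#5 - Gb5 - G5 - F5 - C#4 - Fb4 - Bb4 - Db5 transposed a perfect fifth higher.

G#5 Db6 D6 C6 G#4 Cb5 F5 Ab5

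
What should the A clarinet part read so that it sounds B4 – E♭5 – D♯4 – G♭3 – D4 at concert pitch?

D5 Gb5 F#4 Bbb3 F4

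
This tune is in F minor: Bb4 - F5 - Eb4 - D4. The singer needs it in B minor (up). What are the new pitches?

E5 B5 A4 G#4

F minor to B minor up is an augmented fourth, so every note moves up by that interval.
Bb4 gives E5
F5 gives B5
Eb4 gives A4
D4 gives G#4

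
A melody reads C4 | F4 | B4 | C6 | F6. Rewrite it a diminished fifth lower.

C4 down a diminished fifth is F#3.
F4: a fifth down reaches B, and 6 semitones makes it B3.
B4 down a diminished fifth is E#4.
A diminished fifth down from C6 gives F#5.
A diminished fifth down from F6 gives B5.

F#3 B3 E#4 F#5 B5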